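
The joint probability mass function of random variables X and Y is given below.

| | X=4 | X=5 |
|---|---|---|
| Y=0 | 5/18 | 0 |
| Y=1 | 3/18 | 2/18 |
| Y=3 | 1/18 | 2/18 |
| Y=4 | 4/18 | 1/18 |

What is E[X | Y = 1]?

P(Y = 1) = 5/18.
Σ X·P over the event = 4·(3/18) + 5·(2/18) = 11/9.
E[X | Y = 1] = (11/9) / (5/18) = 22/5.

22/5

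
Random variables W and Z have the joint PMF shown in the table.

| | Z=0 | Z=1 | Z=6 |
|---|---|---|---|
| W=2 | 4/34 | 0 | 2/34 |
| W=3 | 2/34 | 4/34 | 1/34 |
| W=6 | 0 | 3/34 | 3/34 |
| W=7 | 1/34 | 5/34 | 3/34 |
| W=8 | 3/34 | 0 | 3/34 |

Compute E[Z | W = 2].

2

P(W = 2) = 3/17.
Σ Z·P over the event = 0·(4/34) + 6·(2/34) = 6/17.
E[Z | W = 2] = (6/17) / (3/17) = 2.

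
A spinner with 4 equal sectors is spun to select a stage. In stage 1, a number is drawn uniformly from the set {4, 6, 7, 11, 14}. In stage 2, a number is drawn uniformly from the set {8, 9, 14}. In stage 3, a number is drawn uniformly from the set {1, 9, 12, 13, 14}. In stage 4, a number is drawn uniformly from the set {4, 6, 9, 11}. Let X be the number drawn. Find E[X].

1081/120

E[X | stage 1] = (4+6+7+11+14)/5 = 42/5.
E[X | stage 2] = (8+9+14)/3 = 31/3.
E[X | stage 3] = (1+9+12+13+14)/5 = 49/5.
E[X | stage 4] = (4+6+9+11)/4 = 15/2.
E[X] = (1/4)·(42/5) + (1/4)·(31/3) + (1/4)·(49/5) + (1/4)·(15/2) = 1081/120.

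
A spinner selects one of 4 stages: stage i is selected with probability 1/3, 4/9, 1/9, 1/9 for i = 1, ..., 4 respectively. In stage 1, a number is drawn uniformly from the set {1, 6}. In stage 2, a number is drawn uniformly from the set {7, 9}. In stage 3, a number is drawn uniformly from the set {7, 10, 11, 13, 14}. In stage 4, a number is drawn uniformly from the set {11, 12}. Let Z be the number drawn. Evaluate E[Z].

65/9

E[Z | stage 1] = (1+6)/2 = 7/2.
E[Z | stage 2] = (7+9)/2 = 8.
E[Z | stage 3] = (7+10+11+13+14)/5 = 11.
E[Z | stage 4] = (11+12)/2 = 23/2.
E[Z] = (1/3)·(7/2) + (4/9)·(8) + (1/9)·(11) + (1/9)·(23/2) = 65/9.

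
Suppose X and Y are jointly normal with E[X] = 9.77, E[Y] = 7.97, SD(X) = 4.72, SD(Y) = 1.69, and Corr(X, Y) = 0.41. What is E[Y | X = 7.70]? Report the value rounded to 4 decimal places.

7.6661

The regression of Y on X has slope ρ·σ_Y/σ_X and passes through (μ_X, μ_Y).
E[Y | X=7.70] = 7.97 + (0.41)·(1.69/4.72)·(7.70 − (9.77)) = 7.97 + (0.1468)·(-2.07) = 7.6661.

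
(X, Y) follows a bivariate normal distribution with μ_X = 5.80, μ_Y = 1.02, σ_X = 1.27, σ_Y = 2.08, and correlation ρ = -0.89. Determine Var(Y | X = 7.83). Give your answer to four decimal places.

0.8995

For a bivariate normal, Var(Y | X=x) = σ_Y²(1 − ρ²).
Var(Y | X=7.83) = (2.08)²·(1 − (-0.89)²) = 4.3264·0.2079 = 0.8995.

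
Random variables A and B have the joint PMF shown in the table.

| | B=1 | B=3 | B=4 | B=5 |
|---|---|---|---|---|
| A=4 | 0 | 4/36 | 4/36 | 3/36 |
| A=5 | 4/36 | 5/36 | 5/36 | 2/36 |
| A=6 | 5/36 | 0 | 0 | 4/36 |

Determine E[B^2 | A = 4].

175/11

P(A = 4) = 11/36.
Σ B^2·P over the event = 9·(4/36) + 16·(4/36) + 25·(3/36) = 175/36.
E[B^2 | A = 4] = (175/36) / (11/36) = 175/11.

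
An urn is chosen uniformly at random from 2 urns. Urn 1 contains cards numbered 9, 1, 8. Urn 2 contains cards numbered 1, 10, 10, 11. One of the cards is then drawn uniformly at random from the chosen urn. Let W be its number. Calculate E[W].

7

E[W | urn 1] = (9+1+8)/3 = 6.
E[W | urn 2] = (1+10+10+11)/4 = 8.
E[W] = (1/2)·(6) + (1/2)·(8) = 7.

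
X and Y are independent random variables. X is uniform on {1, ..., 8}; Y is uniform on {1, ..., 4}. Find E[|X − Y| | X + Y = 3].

1

P(X + Y = 3) = 1/16.
Summing |X−Y|·P(x,y) over outcomes with X + Y = 3 gives 1/16.
E[|X − Y| | X + Y = 3] = (1/16) / (1/16) = 1.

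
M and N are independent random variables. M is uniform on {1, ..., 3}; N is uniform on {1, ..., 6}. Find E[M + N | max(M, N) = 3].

24/5

P(max(M, N) = 3) = 5/18.
Summing (M+N)·P(x,y) over outcomes with max(M, N) = 3 gives 4/3.
E[M + N | max(M, N) = 3] = (4/3) / (5/18) = 24/5.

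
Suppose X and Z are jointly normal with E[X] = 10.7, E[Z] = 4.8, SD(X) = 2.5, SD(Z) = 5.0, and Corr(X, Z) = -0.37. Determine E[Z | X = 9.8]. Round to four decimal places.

5.4660

For a bivariate normal, E[Z | X=x] = μ_Z + ρ·(σ_Z/σ_X)·(x − μ_X).
E[Z | X=9.8] = 4.8 + (-0.37)·(5.0/2.5)·(9.8 − (10.7)) = 4.8 + (-0.74)·(-0.9) = 5.4660.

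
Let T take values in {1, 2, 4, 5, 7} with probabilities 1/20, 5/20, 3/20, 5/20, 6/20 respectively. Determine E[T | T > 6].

P(T > 6) = 3/10.
Σ over the event: 7·3/10 = 21/10.
E[T | T > 6] = (21/10) / (3/10) = 7.

7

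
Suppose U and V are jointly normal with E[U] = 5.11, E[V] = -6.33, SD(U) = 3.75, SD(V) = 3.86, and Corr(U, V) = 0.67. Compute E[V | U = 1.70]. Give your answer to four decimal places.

For a bivariate normal, E[V | U=x] = μ_V + ρ·(σ_V/σ_U)·(x − μ_U).
E[V | U=1.70] = -6.33 + (0.67)·(3.86/3.75)·(1.70 − (5.11)) = -6.33 + (0.68965)·(-3.41) = -8.6817.

-8.6817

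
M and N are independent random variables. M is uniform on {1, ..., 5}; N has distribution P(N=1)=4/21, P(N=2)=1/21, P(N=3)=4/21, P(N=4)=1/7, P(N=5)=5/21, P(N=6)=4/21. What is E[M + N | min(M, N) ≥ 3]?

137/16

P(min(M, N) ≥ 3) = 16/35.
Summing (M+N)·P(x,y) over outcomes with min(M, N) ≥ 3 gives 137/35.
E[M + N | min(M, N) ≥ 3] = (137/35) / (16/35) = 137/16.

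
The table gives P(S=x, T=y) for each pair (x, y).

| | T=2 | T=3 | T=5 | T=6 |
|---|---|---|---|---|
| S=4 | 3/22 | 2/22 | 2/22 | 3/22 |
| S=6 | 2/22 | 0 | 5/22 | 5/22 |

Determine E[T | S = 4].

4

P(S = 4) = 5/11.
Σ T·P over the event = 2·(3/22) + 3·(2/22) + 5·(2/22) + 6·(3/22) = 20/11.
E[T | S = 4] = (20/11) / (5/11) = 4.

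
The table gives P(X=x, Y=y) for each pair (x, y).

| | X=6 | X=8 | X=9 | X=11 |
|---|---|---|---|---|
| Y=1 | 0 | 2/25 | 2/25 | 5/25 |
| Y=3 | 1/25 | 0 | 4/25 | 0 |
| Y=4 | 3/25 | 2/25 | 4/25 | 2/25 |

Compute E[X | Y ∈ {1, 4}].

P(Y ∈ {1, 4}) = 4/5.
Σ X·P over the event = 6·(3/25) + 8·(2/25) + 8·(2/25) + 9·(2/25) + 9·(4/25) + 11·(5/25) + 11·(2/25) = 181/25.
E[X | Y ∈ {1, 4}] = (181/25) / (4/5) = 181/20.

181/20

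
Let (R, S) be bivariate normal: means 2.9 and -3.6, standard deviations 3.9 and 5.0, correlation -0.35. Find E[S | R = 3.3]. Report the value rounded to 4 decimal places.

-3.7795

The regression of S on R has slope ρ·σ_S/σ_R and passes through (μ_R, μ_S).
E[S | R=3.3] = -3.6 + (-0.35)·(5.0/3.9)·(3.3 − (2.9)) = -3.6 + (-0.44872)·(0.4) = -3.7795.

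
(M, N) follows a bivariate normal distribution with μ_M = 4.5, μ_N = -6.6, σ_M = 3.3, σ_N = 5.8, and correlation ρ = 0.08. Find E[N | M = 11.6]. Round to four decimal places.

-5.6017

The regression of N on M has slope ρ·σ_N/σ_M and passes through (μ_M, μ_N).
E[N | M=11.6] = -6.6 + (0.08)·(5.8/3.3)·(11.6 − (4.5)) = -6.6 + (0.14061)·(7.1) = -5.6017.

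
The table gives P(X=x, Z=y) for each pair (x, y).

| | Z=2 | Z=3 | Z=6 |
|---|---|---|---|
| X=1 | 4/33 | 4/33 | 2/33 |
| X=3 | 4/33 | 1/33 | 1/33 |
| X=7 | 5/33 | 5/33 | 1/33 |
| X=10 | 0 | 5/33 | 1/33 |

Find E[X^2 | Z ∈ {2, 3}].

149/4

P(Z ∈ {2, 3}) = 28/33.
Σ X^2·P over the event = 1·(4/33) + 1·(4/33) + 9·(4/33) + 9·(1/33) + 49·(5/33) + 49·(5/33) + 100·(5/33) = 1043/33.
E[X^2 | Z ∈ {2, 3}] = (1043/33) / (28/33) = 149/4.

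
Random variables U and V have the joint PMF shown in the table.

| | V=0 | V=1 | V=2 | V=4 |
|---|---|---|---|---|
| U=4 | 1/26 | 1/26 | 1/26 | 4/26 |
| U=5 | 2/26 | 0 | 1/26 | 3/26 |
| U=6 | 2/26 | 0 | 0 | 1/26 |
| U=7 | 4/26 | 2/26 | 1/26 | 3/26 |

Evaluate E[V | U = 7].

8/5

P(U = 7) = 5/13.
Summing V·P(U=x,V=y) over the conditioning event gives 8/13.
E[V | U = 7] = (8/13) / (5/13) = 8/5.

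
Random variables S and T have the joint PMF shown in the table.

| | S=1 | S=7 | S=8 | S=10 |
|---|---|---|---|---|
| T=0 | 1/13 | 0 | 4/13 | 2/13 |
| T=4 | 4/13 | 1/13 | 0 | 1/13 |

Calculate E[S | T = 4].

7/2

P(T = 4) = 6/13.
Summing S·P(S=x,T=y) over the conditioning event gives 21/13.
E[S | T = 4] = (21/13) / (6/13) = 7/2.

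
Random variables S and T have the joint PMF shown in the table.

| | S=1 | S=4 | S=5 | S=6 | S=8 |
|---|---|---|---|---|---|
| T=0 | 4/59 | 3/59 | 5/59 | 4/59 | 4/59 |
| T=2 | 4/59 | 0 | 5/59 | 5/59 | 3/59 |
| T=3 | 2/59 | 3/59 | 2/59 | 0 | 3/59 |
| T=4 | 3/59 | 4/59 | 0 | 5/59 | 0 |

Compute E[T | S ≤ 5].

P(S ≤ 5) = 35/59.
Summing T·P(S=x,T=y) over the conditioning event gives 67/59.
E[T | S ≤ 5] = (67/59) / (35/59) = 67/35.

67/35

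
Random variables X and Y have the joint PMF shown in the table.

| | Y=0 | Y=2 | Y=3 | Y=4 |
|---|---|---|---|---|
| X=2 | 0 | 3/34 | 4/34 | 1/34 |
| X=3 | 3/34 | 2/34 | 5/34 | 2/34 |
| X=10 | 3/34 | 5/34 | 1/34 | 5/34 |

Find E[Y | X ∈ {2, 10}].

5/2

P(X ∈ {2, 10}) = 11/17.
Σ Y·P over the event = 2·(3/34) + 3·(4/34) + 4·(1/34) + 0·(3/34) + 2·(5/34) + 3·(1/34) + 4·(5/34) = 55/34.
E[Y | X ∈ {2, 10}] = (55/34) / (11/17) = 5/2.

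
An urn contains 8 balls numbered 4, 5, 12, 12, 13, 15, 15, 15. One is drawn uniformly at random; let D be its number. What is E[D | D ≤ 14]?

P(D ≤ 14) = 5/8.
Σ over the event: 4·1/8 + 5·1/8 + 12·1/4 + 13·1/8 = 23/4.
E[D | D ≤ 14] = (23/4) / (5/8) = 46/5.

46/5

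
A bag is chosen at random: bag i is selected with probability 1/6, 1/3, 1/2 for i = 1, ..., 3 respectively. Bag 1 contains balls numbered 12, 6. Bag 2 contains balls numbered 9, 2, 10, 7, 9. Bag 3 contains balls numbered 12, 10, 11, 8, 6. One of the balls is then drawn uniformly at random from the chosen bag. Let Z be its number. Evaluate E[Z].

26/3

E[Z | bag 1] = (12+6)/2 = 9.
E[Z | bag 2] = (9+2+10+7+9)/5 = 37/5.
E[Z | bag 3] = (12+10+11+8+6)/5 = 47/5.
By the law of total expectation,
E[Z] = (1/6)·(9) + (1/3)·(37/5) + (1/2)·(47/5) = 26/3.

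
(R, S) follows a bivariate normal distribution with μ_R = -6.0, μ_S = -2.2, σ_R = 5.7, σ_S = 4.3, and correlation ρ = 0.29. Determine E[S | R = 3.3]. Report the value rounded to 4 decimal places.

-0.1654

For a bivariate normal, E[S | R=x] = μ_S + ρ·(σ_S/σ_R)·(x − μ_R).
E[S | R=3.3] = -2.2 + (0.29)·(4.3/5.7)·(3.3 − (-6.0)) = -2.2 + (0.21877)·(9.3) = -0.1654.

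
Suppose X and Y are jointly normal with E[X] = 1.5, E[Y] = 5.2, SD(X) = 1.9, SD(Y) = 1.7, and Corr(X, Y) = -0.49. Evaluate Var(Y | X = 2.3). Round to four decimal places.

For a bivariate normal, Var(Y | X=x) = σ_Y²(1 − ρ²).
Var(Y | X=2.3) = (1.7)²·(1 − (-0.49)²) = 2.89·0.7599 = 2.1961.

2.1961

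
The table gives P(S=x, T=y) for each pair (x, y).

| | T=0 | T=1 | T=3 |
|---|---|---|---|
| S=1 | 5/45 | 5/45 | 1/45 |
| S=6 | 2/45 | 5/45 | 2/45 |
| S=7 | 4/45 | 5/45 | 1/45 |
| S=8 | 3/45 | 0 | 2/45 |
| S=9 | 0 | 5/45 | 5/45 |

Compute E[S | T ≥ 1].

196/31

P(T ≥ 1) = 31/45.
Summing S·P(S=x,T=y) over the conditioning event gives 196/45.
E[S | T ≥ 1] = (196/45) / (31/45) = 196/31.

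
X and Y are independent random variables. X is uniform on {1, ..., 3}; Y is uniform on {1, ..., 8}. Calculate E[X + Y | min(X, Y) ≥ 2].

P(min(X, Y) ≥ 2) = 7/12.
Summing (X+Y)·P(x,y) over outcomes with min(X, Y) ≥ 2 gives 35/8.
E[X + Y | min(X, Y) ≥ 2] = (35/8) / (7/12) = 15/2.

15/2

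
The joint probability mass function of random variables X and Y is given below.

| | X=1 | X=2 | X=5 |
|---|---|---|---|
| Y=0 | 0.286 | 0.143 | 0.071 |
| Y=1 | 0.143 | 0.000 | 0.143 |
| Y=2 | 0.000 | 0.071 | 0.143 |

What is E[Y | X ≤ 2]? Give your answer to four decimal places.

0.4432

P(X ≤ 2) = 0.643.
Summing Y·P(X=x,Y=y) over the conditioning event gives 0.285.
E[Y | X ≤ 2] = (0.285) / (0.643) = 0.4432.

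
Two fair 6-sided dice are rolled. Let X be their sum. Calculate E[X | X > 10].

34/3

P(X > 10) = 1/12.
Σ over the event: 11·1/18 + 12·1/36 = 17/18.
E[X | X > 10] = (17/18) / (1/12) = 34/3.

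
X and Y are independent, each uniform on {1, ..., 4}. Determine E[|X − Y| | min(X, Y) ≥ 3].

P(min(X, Y) ≥ 3) = 1/4.
Summing |X−Y|·P(x,y) over outcomes with min(X, Y) ≥ 3 gives 1/8.
E[|X − Y| | min(X, Y) ≥ 3] = (1/8) / (1/4) = 1/2.

1/2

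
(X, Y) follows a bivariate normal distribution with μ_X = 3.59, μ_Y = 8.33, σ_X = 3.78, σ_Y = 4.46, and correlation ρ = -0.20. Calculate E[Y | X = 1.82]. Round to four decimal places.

8.7477

For a bivariate normal, E[Y | X=x] = μ_Y + ρ·(σ_Y/σ_X)·(x − μ_X).
E[Y | X=1.82] = 8.33 + (-0.20)·(4.46/3.78)·(1.82 − (3.59)) = 8.33 + (-0.23598)·(-1.77) = 8.7477.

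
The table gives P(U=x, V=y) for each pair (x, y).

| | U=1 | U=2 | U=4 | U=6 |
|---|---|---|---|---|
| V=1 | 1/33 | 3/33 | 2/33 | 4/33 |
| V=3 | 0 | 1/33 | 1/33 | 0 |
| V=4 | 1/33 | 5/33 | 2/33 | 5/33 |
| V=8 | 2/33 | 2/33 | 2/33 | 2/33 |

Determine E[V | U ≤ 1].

P(U ≤ 1) = 4/33.
Σ V·P over the event = 1·(1/33) + 4·(1/33) + 8·(2/33) = 7/11.
E[V | U ≤ 1] = (7/11) / (4/33) = 21/4.

21/4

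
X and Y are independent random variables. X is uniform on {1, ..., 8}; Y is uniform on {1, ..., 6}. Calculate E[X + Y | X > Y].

79/9

P(X > Y) = 9/16.
Summing (X+Y)·P(x,y) over outcomes with X > Y gives 79/16.
E[X + Y | X > Y] = (79/16) / (9/16) = 79/9.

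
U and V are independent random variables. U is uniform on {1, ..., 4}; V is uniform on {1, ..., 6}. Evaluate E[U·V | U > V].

Outcomes with U > V: (2,1), (3,1), (3,2), (4,1), (4,2), (4,3), each with probability 1/24.
E[U·V | U > V] = (2 + 3 + 6 + 4 + 8 + 12) / 6 = 35/6.

35/6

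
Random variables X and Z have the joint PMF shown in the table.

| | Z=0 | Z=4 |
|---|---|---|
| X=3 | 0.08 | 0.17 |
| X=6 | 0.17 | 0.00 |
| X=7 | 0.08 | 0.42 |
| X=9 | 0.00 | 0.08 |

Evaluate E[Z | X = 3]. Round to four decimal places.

2.7200

P(X = 3) = 0.25.
Σ Z·P over the event = 0·(0.08) + 4·(0.17) = 0.68.
E[Z | X = 3] = (0.68) / (0.25) = 2.7200.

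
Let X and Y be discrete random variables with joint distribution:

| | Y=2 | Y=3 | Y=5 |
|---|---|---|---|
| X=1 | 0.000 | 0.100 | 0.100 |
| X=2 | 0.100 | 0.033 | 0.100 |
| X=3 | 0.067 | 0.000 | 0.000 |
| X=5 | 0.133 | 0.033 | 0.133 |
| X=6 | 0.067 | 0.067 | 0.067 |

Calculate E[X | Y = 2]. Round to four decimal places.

4.0000

P(Y = 2) = 0.367.
Summing X·P(X=x,Y=y) over the conditioning event gives 1.468.
E[X | Y = 2] = (1.468) / (0.367) = 4.0000.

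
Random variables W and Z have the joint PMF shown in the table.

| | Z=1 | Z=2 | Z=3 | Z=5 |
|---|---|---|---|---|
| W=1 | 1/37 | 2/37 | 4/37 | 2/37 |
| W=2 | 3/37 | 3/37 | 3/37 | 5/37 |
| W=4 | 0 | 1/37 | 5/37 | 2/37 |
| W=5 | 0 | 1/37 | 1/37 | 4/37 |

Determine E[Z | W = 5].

25/6

P(W = 5) = 6/37.
Σ Z·P over the event = 2·(1/37) + 3·(1/37) + 5·(4/37) = 25/37.
E[Z | W = 5] = (25/37) / (6/37) = 25/6.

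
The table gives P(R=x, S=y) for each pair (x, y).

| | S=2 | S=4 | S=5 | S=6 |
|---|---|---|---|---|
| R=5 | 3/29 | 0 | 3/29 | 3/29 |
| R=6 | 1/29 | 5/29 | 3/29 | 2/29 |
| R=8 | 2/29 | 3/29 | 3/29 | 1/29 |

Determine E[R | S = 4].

P(S = 4) = 8/29.
Σ R·P over the event = 6·(5/29) + 8·(3/29) = 54/29.
E[R | S = 4] = (54/29) / (8/29) = 27/4.

27/4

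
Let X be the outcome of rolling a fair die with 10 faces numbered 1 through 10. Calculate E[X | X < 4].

Given X < 4, X is equally likely to be any of {1, 2, 3}.
E[X | X < 4] = (1 + 2 + 3) / 3 = 2.

2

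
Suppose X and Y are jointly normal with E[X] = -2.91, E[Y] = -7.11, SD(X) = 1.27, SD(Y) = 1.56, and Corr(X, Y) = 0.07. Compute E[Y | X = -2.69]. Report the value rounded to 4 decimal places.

E[Y | X=x] = μ_Y + ρ(σ_Y/σ_X)(x − μ_X) for jointly normal variables.
E[Y | X=-2.69] = -7.11 + (0.07)·(1.56/1.27)·(-2.69 − (-2.91)) = -7.11 + (0.085984)·(0.22) = -7.0911.

-7.0911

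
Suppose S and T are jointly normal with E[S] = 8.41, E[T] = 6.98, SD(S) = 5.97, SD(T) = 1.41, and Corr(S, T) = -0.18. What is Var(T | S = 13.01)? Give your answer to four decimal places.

1.9237

Var(T | S=x) = (1 − ρ²)·σ_T².
Var(T | S=13.01) = (1.41)²·(1 − (-0.18)²) = 1.9881·0.9676 = 1.9237.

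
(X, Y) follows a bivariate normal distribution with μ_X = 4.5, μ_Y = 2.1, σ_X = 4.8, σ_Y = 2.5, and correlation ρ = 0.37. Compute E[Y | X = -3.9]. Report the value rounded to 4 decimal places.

The regression of Y on X has slope ρ·σ_Y/σ_X and passes through (μ_X, μ_Y).
E[Y | X=-3.9] = 2.1 + (0.37)·(2.5/4.8)·(-3.9 − (4.5)) = 2.1 + (0.192708)·(-8.4) = 0.4813.

0.4813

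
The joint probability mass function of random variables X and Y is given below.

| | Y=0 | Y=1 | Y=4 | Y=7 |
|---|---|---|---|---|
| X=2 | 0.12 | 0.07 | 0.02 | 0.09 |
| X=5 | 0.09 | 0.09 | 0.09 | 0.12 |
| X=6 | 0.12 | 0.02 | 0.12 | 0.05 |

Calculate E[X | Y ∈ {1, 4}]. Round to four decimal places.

4.6829

P(Y ∈ {1, 4}) = 0.41.
Σ X·P over the event = 2·(0.07) + 2·(0.02) + 5·(0.09) + 5·(0.09) + 6·(0.02) + 6·(0.12) = 1.92.
E[X | Y ∈ {1, 4}] = (1.92) / (0.41) = 4.6829.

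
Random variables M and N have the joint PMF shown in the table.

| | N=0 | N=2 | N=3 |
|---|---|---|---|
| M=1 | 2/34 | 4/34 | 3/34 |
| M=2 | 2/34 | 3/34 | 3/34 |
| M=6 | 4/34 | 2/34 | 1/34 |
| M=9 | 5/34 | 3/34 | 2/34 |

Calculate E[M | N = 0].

75/13

P(N = 0) = 13/34.
Σ M·P over the event = 1·(2/34) + 2·(2/34) + 6·(4/34) + 9·(5/34) = 75/34.
E[M | N = 0] = (75/34) / (13/34) = 75/13.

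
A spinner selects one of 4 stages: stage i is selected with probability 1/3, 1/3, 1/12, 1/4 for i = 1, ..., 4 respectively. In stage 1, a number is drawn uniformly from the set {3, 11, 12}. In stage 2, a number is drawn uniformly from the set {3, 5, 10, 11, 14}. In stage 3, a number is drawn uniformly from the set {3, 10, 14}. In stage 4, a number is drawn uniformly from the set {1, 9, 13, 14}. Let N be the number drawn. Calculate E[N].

6349/720

E[N | stage 1] = (3+11+12)/3 = 26/3.
E[N | stage 2] = (3+5+10+11+14)/5 = 43/5.
E[N | stage 3] = (3+10+14)/3 = 9.
E[N | stage 4] = (1+9+13+14)/4 = 37/4.
By the law of total expectation,
E[N] = (1/3)·(26/3) + (1/3)·(43/5) + (1/12)·(9) + (1/4)·(37/4) = 6349/720.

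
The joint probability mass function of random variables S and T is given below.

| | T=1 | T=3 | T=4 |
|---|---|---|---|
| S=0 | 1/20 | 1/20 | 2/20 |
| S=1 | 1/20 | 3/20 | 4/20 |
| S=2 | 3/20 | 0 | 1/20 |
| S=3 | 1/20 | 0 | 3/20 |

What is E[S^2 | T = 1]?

P(T = 1) = 3/10.
Σ S^2·P over the event = 0·(1/20) + 1·(1/20) + 4·(3/20) + 9·(1/20) = 11/10.
E[S^2 | T = 1] = (11/10) / (3/10) = 11/3.

11/3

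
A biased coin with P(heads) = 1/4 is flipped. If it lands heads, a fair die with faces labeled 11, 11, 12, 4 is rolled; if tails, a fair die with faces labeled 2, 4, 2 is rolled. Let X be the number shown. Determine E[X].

E[X | heads] = (11+11+12+4)/4 = 19/2.
E[X | tails] = (2+4+2)/3 = 8/3.
E[X] = (1/4)·(19/2) + (3/4)·(8/3) = 35/8.

35/8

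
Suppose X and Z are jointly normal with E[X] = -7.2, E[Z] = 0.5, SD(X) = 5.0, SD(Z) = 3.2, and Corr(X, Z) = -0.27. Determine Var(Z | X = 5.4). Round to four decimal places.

9.4935

For a bivariate normal, Var(Z | X=x) = σ_Z²(1 − ρ²).
Var(Z | X=5.4) = (3.2)²·(1 − (-0.27)²) = 10.24·0.9271 = 9.4935.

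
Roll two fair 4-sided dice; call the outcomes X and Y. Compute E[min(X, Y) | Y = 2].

Outcomes with Y = 2: (1,2), (2,2), (3,2), (4,2), each with probability 1/16.
E[min(X, Y) | Y = 2] = (1 + 2 + 2 + 2) / 4 = 7/4.

7/4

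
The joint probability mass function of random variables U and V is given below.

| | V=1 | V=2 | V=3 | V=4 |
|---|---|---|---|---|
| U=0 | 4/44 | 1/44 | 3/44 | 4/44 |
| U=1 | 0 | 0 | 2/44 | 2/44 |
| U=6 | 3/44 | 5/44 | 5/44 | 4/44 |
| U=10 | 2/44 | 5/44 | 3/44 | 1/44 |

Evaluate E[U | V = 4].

P(V = 4) = 1/4.
Σ U·P over the event = 0·(4/44) + 1·(2/44) + 6·(4/44) + 10·(1/44) = 9/11.
E[U | V = 4] = (9/11) / (1/4) = 36/11.

36/11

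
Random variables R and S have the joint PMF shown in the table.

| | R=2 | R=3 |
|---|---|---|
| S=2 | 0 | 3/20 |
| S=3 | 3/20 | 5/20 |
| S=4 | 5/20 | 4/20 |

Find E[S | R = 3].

P(R = 3) = 3/5.
Σ S·P over the event = 2·(3/20) + 3·(5/20) + 4·(4/20) = 37/20.
E[S | R = 3] = (37/20) / (3/5) = 37/12.

37/12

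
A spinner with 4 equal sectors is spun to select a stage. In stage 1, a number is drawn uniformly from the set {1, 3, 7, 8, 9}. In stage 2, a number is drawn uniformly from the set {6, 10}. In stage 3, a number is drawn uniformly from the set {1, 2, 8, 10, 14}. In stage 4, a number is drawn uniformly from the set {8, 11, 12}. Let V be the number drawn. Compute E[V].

E[V | stage 1] = (1+3+7+8+9)/5 = 28/5.
E[V | stage 2] = (6+10)/2 = 8.
E[V | stage 3] = (1+2+8+10+14)/5 = 7.
E[V | stage 4] = (8+11+12)/3 = 31/3.
By the law of total expectation,
E[V] = (1/4)·(28/5) + (1/4)·(8) + (1/4)·(7) + (1/4)·(31/3) = 116/15.

116/15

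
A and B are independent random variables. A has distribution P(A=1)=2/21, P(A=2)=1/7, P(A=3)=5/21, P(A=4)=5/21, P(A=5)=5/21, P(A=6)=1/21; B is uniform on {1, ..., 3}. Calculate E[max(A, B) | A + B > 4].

96/23

P(A + B > 4) = 46/63.
Summing max(A,B)·P(x,y) over outcomes with A + B > 4 gives 64/21.
E[max(A, B) | A + B > 4] = (64/21) / (46/63) = 96/23.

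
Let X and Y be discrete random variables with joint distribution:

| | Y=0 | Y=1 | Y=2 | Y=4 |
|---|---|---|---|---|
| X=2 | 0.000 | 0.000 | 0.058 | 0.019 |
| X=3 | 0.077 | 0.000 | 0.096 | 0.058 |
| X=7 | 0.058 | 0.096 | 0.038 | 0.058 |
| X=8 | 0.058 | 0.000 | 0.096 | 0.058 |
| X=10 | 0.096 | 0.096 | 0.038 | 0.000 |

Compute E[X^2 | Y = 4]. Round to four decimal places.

P(Y = 4) = 0.193.
Σ X^2·P over the event = 4·(0.019) + 9·(0.058) + 49·(0.058) + 64·(0.058) = 7.152.
E[X^2 | Y = 4] = (7.152) / (0.193) = 37.0570.

37.0570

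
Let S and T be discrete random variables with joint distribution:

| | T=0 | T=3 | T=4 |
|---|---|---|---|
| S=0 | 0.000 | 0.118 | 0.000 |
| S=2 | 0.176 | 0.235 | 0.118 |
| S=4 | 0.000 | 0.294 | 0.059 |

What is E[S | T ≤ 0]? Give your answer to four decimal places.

P(T ≤ 0) = 0.176.
Summing S·P(S=x,T=y) over the conditioning event gives 0.352.
E[S | T ≤ 0] = (0.352) / (0.176) = 2.0000.

2.0000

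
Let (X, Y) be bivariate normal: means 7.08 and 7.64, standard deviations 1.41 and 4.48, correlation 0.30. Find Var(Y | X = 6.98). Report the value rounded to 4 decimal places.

18.2641

Var(Y | X=x) = (1 − ρ²)·σ_Y².
Var(Y | X=6.98) = (4.48)²·(1 − (0.30)²) = 20.0704·0.91 = 18.2641.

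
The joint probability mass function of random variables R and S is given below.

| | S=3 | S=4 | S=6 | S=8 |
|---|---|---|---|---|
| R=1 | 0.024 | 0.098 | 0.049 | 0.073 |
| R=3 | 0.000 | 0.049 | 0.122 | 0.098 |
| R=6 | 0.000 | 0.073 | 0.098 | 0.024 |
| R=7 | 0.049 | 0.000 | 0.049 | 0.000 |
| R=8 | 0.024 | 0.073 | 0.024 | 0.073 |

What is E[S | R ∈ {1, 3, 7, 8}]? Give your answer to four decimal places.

P(R ∈ {1, 3, 7, 8}) = 0.805.
Summing S·P(R=x,S=y) over the conditioning event gives 4.587.
E[S | R ∈ {1, 3, 7, 8}] = (4.587) / (0.805) = 5.6981.

5.6981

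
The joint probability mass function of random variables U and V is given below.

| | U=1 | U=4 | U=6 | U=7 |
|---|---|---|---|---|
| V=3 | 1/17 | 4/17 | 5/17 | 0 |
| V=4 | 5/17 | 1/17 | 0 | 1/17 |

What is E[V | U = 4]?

P(U = 4) = 5/17.
Σ V·P over the event = 3·(4/17) + 4·(1/17) = 16/17.
E[V | U = 4] = (16/17) / (5/17) = 16/5.

16/5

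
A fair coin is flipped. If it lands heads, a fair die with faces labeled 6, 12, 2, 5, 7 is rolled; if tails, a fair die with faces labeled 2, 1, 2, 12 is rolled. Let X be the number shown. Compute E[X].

E[X | heads] = (6+12+2+5+7)/5 = 32/5.
E[X | tails] = (2+1+2+12)/4 = 17/4.
E[X] = (1/2)·(32/5) + (1/2)·(17/4) = 213/40.

213/40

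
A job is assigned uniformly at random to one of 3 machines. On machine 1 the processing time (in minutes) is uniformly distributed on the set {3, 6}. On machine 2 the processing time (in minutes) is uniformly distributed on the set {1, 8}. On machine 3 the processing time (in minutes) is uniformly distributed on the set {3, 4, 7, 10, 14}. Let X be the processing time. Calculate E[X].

83/15

E[X | machine 1] = (3+6)/2 = 9/2.
E[X | machine 2] = (1+8)/2 = 9/2.
E[X | machine 3] = (3+4+7+10+14)/5 = 38/5.
E[X] = (1/3)·(9/2) + (1/3)·(9/2) + (1/3)·(38/5) = 83/15.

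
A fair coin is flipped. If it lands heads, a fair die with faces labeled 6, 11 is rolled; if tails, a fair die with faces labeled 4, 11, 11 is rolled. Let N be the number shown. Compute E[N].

E[N | heads] = (6+11)/2 = 17/2.
E[N | tails] = (4+11+11)/3 = 26/3.
By the law of total expectation,
E[N] = (1/2)·(17/2) + (1/2)·(26/3) = 103/12.

103/12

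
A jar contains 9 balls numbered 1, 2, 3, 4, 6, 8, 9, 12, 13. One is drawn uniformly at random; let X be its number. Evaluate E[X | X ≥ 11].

P(X ≥ 11) = 2/9.
Σ over the event: 12·1/9 + 13·1/9 = 25/9.
E[X | X ≥ 11] = (25/9) / (2/9) = 25/2.

25/2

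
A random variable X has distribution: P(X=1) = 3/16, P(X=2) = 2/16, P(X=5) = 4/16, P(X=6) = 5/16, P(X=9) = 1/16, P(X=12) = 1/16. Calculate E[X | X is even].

P(X is even) = 1/2.
Σ over the event: 2·1/8 + 6·5/16 + 12·1/16 = 23/8.
E[X | X is even] = (23/8) / (1/2) = 23/4.

23/4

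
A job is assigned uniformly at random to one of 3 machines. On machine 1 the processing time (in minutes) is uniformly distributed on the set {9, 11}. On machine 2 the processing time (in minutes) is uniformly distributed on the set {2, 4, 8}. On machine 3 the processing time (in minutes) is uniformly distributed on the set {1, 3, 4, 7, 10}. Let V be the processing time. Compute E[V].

E[V | machine 1] = (9+11)/2 = 10.
E[V | machine 2] = (2+4+8)/3 = 14/3.
E[V | machine 3] = (1+3+4+7+10)/5 = 5.
By the law of total expectation,
E[V] = (1/3)·(10) + (1/3)·(14/3) + (1/3)·(5) = 59/9.

59/9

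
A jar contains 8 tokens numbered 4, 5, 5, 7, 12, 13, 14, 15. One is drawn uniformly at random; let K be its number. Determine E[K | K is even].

P(K is even) = 3/8.
Σ over the event: 4·1/8 + 12·1/8 + 14·1/8 = 15/4.
E[K | K is even] = (15/4) / (3/8) = 10.

10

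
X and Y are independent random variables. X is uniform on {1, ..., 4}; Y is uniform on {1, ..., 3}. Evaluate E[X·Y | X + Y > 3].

55/9

P(X + Y > 3) = 3/4.
Summing XY·P(x,y) over outcomes with X + Y > 3 gives 55/12.
E[X·Y | X + Y > 3] = (55/12) / (3/4) = 55/9.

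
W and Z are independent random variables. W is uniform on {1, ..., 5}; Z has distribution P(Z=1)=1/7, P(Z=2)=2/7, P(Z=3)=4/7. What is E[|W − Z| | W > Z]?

P(W > Z) = 18/35.
Summing |W−Z|·P(x,y) over outcomes with W > Z gives 34/35.
E[|W − Z| | W > Z] = (34/35) / (18/35) = 17/9.

17/9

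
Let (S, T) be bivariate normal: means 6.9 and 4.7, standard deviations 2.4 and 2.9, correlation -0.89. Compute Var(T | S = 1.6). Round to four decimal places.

1.7484

For a bivariate normal, Var(T | S=x) = σ_T²(1 − ρ²).
Var(T | S=1.6) = (2.9)²·(1 − (-0.89)²) = 8.41·0.2079 = 1.7484.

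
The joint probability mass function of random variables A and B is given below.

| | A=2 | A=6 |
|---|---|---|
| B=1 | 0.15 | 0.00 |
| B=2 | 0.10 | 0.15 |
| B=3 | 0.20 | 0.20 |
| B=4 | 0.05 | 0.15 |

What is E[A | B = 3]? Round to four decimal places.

P(B = 3) = 0.40.
Summing A·P(A=x,B=y) over the conditioning event gives 1.60.
E[A | B = 3] = (1.60) / (0.40) = 4.0000.

4.0000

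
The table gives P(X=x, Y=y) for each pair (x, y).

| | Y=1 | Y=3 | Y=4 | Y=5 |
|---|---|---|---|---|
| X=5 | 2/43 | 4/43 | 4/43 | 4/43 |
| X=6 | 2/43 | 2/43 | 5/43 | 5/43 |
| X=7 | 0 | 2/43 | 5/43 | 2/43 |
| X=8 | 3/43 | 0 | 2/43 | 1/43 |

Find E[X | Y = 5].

P(Y = 5) = 12/43.
Summing X·P(X=x,Y=y) over the conditioning event gives 72/43.
E[X | Y = 5] = (72/43) / (12/43) = 6.

6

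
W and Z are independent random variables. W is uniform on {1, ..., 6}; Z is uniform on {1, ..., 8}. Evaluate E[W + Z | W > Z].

7

P(W > Z) = 5/16.
Summing (W+Z)·P(x,y) over outcomes with W > Z gives 35/16.
E[W + Z | W > Z] = (35/16) / (5/16) = 7.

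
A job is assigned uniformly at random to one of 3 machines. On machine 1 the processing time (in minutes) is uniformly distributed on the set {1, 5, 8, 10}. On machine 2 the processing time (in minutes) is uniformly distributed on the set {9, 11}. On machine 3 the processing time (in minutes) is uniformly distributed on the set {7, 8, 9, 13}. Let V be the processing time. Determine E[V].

E[V | machine 1] = (1+5+8+10)/4 = 6.
E[V | machine 2] = (9+11)/2 = 10.
E[V | machine 3] = (7+8+9+13)/4 = 37/4.
By the law of total expectation,
E[V] = (1/3)·(6) + (1/3)·(10) + (1/3)·(37/4) = 101/12.

101/12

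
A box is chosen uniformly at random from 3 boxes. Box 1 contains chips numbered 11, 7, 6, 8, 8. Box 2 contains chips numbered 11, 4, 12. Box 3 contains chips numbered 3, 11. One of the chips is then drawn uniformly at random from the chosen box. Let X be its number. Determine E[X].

E[X | box 1] = (11+7+6+8+8)/5 = 8.
E[X | box 2] = (11+4+12)/3 = 9.
E[X | box 3] = (3+11)/2 = 7.
E[X] = (1/3)·(8) + (1/3)·(9) + (1/3)·(7) = 8.

8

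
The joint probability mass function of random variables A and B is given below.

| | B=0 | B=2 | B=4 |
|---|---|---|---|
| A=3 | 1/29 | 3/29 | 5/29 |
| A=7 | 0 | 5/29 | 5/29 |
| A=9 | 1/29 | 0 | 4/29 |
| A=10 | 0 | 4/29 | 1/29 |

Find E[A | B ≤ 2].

48/7

P(B ≤ 2) = 14/29.
Σ A·P over the event = 3·(1/29) + 3·(3/29) + 7·(5/29) + 9·(1/29) + 10·(4/29) = 96/29.
E[A | B ≤ 2] = (96/29) / (14/29) = 48/7.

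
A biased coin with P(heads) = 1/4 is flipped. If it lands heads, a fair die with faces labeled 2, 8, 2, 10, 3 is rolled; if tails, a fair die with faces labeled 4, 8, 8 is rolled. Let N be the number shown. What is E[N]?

E[N | heads] = (2+8+2+10+3)/5 = 5.
E[N | tails] = (4+8+8)/3 = 20/3.
By the law of total expectation,
E[N] = (1/4)·(5) + (3/4)·(20/3) = 25/4.

25/4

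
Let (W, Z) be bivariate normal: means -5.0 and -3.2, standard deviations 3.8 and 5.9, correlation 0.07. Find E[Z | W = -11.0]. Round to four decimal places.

-3.8521

For a bivariate normal, E[Z | W=x] = μ_Z + ρ·(σ_Z/σ_W)·(x − μ_W).
E[Z | W=-11.0] = -3.2 + (0.07)·(5.9/3.8)·(-11.0 − (-5.0)) = -3.2 + (0.10868)·(-6) = -3.8521.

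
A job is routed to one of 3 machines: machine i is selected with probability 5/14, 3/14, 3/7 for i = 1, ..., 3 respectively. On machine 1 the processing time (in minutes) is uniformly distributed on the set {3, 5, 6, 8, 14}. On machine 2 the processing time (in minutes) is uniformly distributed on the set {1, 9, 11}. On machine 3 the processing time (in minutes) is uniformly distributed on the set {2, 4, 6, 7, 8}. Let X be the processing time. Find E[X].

447/70

E[X | machine 1] = (3+5+6+8+14)/5 = 36/5.
E[X | machine 2] = (1+9+11)/3 = 7.
E[X | machine 3] = (2+4+6+7+8)/5 = 27/5.
E[X] = (5/14)·(36/5) + (3/14)·(7) + (3/7)·(27/5) = 447/70.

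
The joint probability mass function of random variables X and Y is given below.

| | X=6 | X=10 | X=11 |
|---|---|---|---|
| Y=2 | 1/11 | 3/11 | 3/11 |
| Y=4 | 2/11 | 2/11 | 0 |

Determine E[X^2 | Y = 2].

699/7

P(Y = 2) = 7/11.
Σ X^2·P over the event = 36·(1/11) + 100·(3/11) + 121·(3/11) = 699/11.
E[X^2 | Y = 2] = (699/11) / (7/11) = 699/7.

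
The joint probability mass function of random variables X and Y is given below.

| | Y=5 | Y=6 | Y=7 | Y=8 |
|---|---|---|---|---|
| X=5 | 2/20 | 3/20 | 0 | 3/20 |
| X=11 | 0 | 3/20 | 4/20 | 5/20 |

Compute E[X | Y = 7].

11

P(Y = 7) = 1/5.
Σ X·P over the event = 11·(4/20) = 11/5.
E[X | Y = 7] = (11/5) / (1/5) = 11.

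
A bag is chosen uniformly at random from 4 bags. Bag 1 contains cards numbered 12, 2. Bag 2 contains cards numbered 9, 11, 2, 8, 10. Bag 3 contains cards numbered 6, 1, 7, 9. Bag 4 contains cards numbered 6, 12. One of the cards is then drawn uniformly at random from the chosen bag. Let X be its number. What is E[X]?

E[X | bag 1] = (12+2)/2 = 7.
E[X | bag 2] = (9+11+2+8+10)/5 = 8.
E[X | bag 3] = (6+1+7+9)/4 = 23/4.
E[X | bag 4] = (6+12)/2 = 9.
By the law of total expectation,
E[X] = (1/4)·(7) + (1/4)·(8) + (1/4)·(23/4) + (1/4)·(9) = 119/16.

119/16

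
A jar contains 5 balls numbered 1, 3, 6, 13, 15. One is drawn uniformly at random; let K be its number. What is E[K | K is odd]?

P(K is odd) = 4/5.
Σ over the event: 1·1/5 + 3·1/5 + 13·1/5 + 15·1/5 = 32/5.
E[K | K is odd] = (32/5) / (4/5) = 8.

8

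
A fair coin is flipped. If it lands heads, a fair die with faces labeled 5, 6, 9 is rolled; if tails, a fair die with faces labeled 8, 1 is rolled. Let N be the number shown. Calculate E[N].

67/12

E[N | heads] = (5+6+9)/3 = 20/3.
E[N | tails] = (8+1)/2 = 9/2.
By the law of total expectation,
E[N] = (1/2)·(20/3) + (1/2)·(9/2) = 67/12.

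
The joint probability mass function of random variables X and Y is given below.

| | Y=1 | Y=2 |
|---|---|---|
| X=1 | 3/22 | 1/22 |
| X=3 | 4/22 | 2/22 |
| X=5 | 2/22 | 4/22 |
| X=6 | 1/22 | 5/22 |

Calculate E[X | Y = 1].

31/10

P(Y = 1) = 5/11.
Σ X·P over the event = 1·(3/22) + 3·(4/22) + 5·(2/22) + 6·(1/22) = 31/22.
E[X | Y = 1] = (31/22) / (5/11) = 31/10.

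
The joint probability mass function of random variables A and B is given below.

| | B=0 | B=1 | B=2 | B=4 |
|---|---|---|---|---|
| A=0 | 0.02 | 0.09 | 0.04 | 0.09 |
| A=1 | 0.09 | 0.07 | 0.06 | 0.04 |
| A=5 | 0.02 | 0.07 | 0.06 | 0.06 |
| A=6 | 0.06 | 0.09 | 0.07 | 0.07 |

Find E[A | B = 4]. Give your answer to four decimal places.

P(B = 4) = 0.26.
Summing A·P(A=x,B=y) over the conditioning event gives 0.76.
E[A | B = 4] = (0.76) / (0.26) = 2.9231.

2.9231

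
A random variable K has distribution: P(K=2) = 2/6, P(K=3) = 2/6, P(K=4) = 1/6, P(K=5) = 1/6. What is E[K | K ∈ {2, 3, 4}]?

P(K ∈ {2, 3, 4}) = 5/6.
Σ over the event: 2·1/3 + 3·1/3 + 4·1/6 = 7/3.
E[K | K ∈ {2, 3, 4}] = (7/3) / (5/6) = 14/5.

14/5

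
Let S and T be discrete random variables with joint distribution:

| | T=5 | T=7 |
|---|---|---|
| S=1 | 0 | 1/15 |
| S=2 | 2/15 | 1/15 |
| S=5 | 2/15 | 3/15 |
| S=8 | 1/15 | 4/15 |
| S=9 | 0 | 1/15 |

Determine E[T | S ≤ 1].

P(S ≤ 1) = 1/15.
Σ T·P over the event = 7·(1/15) = 7/15.
E[T | S ≤ 1] = (7/15) / (1/15) = 7.

7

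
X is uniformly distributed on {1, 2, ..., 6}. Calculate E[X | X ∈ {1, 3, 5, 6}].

P(X ∈ {1, 3, 5, 6}) = 2/3.
Σ over the event: 1·1/6 + 3·1/6 + 5·1/6 + 6·1/6 = 5/2.
E[X | X ∈ {1, 3, 5, 6}] = (5/2) / (2/3) = 15/4.

15/4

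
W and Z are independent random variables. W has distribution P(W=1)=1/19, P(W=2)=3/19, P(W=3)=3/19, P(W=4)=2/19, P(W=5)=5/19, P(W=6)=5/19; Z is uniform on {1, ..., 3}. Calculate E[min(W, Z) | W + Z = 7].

P(W + Z = 7) = 4/19.
Summing min(W,Z)·P(x,y) over outcomes with W + Z = 7 gives 7/19.
E[min(W, Z) | W + Z = 7] = (7/19) / (4/19) = 7/4.

7/4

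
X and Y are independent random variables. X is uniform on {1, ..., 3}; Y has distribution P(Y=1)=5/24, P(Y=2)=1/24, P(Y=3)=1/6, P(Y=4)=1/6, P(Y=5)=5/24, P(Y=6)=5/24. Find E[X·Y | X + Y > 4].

164/17

P(X + Y > 4) = 17/24.
Summing XY·P(x,y) over outcomes with X + Y > 4 gives 41/6.
E[X·Y | X + Y > 4] = (41/6) / (17/24) = 164/17.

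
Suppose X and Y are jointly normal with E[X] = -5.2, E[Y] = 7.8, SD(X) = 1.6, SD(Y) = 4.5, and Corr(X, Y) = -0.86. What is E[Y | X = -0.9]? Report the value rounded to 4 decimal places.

For a bivariate normal, E[Y | X=x] = μ_Y + ρ·(σ_Y/σ_X)·(x − μ_X).
E[Y | X=-0.9] = 7.8 + (-0.86)·(4.5/1.6)·(-0.9 − (-5.2)) = 7.8 + (-2.41875)·(4.3) = -2.6006.

-2.6006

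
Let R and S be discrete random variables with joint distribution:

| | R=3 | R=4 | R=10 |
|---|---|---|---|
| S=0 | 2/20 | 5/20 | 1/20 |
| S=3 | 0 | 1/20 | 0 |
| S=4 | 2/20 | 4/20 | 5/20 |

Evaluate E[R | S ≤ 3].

P(S ≤ 3) = 9/20.
Σ R·P over the event = 3·(2/20) + 4·(5/20) + 4·(1/20) + 10·(1/20) = 2.
E[R | S ≤ 3] = (2) / (9/20) = 40/9.

40/9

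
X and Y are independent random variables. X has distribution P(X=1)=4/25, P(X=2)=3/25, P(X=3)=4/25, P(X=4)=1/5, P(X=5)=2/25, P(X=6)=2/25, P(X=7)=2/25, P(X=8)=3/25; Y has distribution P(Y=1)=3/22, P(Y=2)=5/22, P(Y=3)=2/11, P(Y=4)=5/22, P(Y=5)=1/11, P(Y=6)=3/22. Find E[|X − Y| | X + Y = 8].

24/11

P(X + Y = 8) = 3/25.
Summing |X−Y|·P(x,y) over outcomes with X + Y = 8 gives 72/275.
E[|X − Y| | X + Y = 8] = (72/275) / (3/25) = 24/11.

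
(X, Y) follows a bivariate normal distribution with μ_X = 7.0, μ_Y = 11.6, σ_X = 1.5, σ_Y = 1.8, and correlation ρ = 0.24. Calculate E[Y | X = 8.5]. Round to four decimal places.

For a bivariate normal, E[Y | X=x] = μ_Y + ρ·(σ_Y/σ_X)·(x − μ_X).
E[Y | X=8.5] = 11.6 + (0.24)·(1.8/1.5)·(8.5 − (7.0)) = 11.6 + (0.288)·(1.5) = 12.0320.

12.0320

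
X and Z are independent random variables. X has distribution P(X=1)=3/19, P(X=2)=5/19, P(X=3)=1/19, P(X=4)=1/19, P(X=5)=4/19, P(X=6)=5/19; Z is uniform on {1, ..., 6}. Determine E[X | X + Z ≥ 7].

164/35

P(X + Z ≥ 7) = 35/57.
Summing X·P(x,y) over outcomes with X + Z ≥ 7 gives 164/57.
E[X | X + Z ≥ 7] = (164/57) / (35/57) = 164/35.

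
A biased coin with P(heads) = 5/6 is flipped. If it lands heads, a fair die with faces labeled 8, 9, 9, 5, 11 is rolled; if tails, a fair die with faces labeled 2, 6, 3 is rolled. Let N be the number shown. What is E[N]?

137/18

E[N | heads] = (8+9+9+5+11)/5 = 42/5.
E[N | tails] = (2+6+3)/3 = 11/3.
By the law of total expectation,
E[N] = (5/6)·(42/5) + (1/6)·(11/3) = 137/18.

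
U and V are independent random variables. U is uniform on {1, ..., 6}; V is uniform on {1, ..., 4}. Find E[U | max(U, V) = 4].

Outcomes with max(U, V) = 4: (1,4), (2,4), (3,4), (4,1), (4,2), (4,3), (4,4), each with probability 1/24.
E[U | max(U, V) = 4] = (1 + 2 + 3 + 4 + 4 + 4 + 4) / 7 = 22/7.

22/7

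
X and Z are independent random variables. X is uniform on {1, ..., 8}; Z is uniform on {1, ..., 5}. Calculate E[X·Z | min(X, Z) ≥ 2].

P(min(X, Z) ≥ 2) = 7/10.
Summing XZ·P(x,y) over outcomes with min(X, Z) ≥ 2 gives 49/4.
E[X·Z | min(X, Z) ≥ 2] = (49/4) / (7/10) = 35/2.

35/2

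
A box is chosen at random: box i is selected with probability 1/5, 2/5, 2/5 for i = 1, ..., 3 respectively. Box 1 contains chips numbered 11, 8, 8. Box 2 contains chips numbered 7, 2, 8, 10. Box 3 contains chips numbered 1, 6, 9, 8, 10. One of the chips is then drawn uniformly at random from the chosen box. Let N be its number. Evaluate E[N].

361/50

E[N | box 1] = (11+8+8)/3 = 9.
E[N | box 2] = (7+2+8+10)/4 = 27/4.
E[N | box 3] = (1+6+9+8+10)/5 = 34/5.
By the law of total expectation,
E[N] = (1/5)·(9) + (2/5)·(27/4) + (2/5)·(34/5) = 361/50.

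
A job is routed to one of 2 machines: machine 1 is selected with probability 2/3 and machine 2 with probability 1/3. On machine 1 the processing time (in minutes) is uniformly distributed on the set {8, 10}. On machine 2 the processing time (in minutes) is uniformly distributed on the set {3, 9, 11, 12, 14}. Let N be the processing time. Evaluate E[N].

E[N | machine 1] = (8+10)/2 = 9.
E[N | machine 2] = (3+9+11+12+14)/5 = 49/5.
E[N] = (2/3)·(9) + (1/3)·(49/5) = 139/15.

139/15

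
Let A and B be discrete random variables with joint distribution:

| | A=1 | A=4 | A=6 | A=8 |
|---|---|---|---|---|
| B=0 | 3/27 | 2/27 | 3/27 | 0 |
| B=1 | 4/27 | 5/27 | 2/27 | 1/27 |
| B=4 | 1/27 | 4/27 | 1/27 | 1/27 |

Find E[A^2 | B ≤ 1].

P(B ≤ 1) = 20/27.
Σ A^2·P over the event = 1·(3/27) + 1·(4/27) + 16·(2/27) + 16·(5/27) + 36·(3/27) + 36·(2/27) + 64·(1/27) = 121/9.
E[A^2 | B ≤ 1] = (121/9) / (20/27) = 363/20.

363/20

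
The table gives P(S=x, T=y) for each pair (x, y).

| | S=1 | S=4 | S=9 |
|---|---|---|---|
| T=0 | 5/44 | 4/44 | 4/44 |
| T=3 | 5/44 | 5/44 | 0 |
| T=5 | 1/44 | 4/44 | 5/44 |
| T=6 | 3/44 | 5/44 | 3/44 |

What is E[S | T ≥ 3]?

137/31

P(T ≥ 3) = 31/44.
Σ S·P over the event = 1·(5/44) + 1·(1/44) + 1·(3/44) + 4·(5/44) + 4·(4/44) + 4·(5/44) + 9·(5/44) + 9·(3/44) = 137/44.
E[S | T ≥ 3] = (137/44) / (31/44) = 137/31.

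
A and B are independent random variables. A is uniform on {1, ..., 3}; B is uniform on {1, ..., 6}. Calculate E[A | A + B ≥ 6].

Outcomes with A + B ≥ 6: (1,5), (1,6), (2,4), (2,5), (2,6), (3,3), (3,4), (3,5), (3,6), each with probability 1/18.
E[A | A + B ≥ 6] = (1 + 1 + 2 + 2 + 2 + 3 + 3 + 3 + 3) / 9 = 20/9.

20/9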